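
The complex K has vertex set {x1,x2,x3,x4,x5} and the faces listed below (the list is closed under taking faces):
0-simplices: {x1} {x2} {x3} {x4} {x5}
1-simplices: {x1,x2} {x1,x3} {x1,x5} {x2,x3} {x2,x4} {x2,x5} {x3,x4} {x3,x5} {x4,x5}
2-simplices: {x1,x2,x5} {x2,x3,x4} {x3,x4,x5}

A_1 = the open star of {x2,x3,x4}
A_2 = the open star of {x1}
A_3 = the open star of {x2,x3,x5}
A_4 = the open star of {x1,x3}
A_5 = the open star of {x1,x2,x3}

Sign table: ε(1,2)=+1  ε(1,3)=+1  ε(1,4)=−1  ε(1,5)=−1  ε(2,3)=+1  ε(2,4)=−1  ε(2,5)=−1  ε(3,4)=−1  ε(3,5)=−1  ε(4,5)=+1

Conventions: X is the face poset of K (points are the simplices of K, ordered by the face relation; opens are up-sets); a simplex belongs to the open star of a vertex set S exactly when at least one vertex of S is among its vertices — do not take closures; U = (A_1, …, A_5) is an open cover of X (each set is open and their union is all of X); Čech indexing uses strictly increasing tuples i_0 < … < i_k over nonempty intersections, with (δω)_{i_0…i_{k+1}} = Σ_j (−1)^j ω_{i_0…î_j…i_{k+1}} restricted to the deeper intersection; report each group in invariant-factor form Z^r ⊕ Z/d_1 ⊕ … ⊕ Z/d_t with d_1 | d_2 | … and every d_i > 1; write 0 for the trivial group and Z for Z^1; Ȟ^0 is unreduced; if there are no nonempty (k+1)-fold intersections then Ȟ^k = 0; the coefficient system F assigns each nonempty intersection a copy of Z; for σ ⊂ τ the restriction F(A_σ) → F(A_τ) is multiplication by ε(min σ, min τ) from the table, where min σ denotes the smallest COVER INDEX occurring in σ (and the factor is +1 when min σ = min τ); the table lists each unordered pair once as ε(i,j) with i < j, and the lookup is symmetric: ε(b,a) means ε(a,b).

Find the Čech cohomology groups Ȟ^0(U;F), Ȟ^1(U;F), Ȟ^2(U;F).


Ȟ^0 ≅ Z,  Ȟ^1 ≅ 0,  Ȟ^2 ≅ 0

nerve of the cover:
  A1={{x2},{x3},{x4},{x1,x2},{x1,x3},{x2,x3},{x2,x4},{x2,x5},{x3,x4},{x3,x5},{x4,x5},{x1,x2,x5},{x2,x3,x4},{x3,x4,x5}} A2={{x1},{x1,x2},{x1,x3},{x1,x5},{x1,x2,x5}} A3={{x2},{x3},{x5},{x1,x2},{x1,x3},{x1,x5},{x2,x3},{x2,x4},{x2,x5},{x3,x4},{x3,x5},{x4,x5},{x1,x2,x5},{x2,x3,x4},{x3,x4,x5}} A4={{x1},{x3},{x1,x2},{x1,x3},{x1,x5},{x2,x3},{x3,x4},{x3,x5},{x1,x2,x5},{x2,x3,x4},{x3,x4,x5}} A5={{x1},{x2},{x3},{x1,x2},{x1,x3},{x1,x5},{x2,x3},{x2,x4},{x2,x5},{x3,x4},{x3,x5},{x1,x2,x5},{x2,x3,x4},{x3,x4,x5}}
  A12={{x1,x2},{x1,x3},{x1,x2,x5}} A13={{x2},{x3},{x1,x2},{x1,x3},{x2,x3},{x2,x4},{x2,x5},{x3,x4},{x3,x5},{x4,x5},{x1,x2,x5},{x2,x3,x4},{x3,x4,x5}} A14={{x3},{x1,x2},{x1,x3},{x2,x3},{x3,x4},{x3,x5},{x1,x2,x5},{x2,x3,x4},{x3,x4,x5}} A15={{x2},{x3},{x1,x2},{x1,x3},{x2,x3},{x2,x4},{x2,x5},{x3,x4},{x3,x5},{x1,x2,x5},{x2,x3,x4},{x3,x4,x5}} A23={{x1,x2},{x1,x3},{x1,x5},{x1,x2,x5}} A24={{x1},{x1,x2},{x1,x3},{x1,x5},{x1,x2,x5}} A25={{x1},{x1,x2},{x1,x3},{x1,x5},{x1,x2,x5}} A34={{x3},{x1,x2},{x1,x3},{x1,x5},{x2,x3},{x3,x4},{x3,x5},{x1,x2,x5},{x2,x3,x4},{x3,x4,x5}} A35={{x2},{x3},{x1,x2},{x1,x3},{x1,x5},{x2,x3},{x2,x4},{x2,x5},{x3,x4},{x3,x5},{x1,x2,x5},{x2,x3,x4},{x3,x4,x5}} A45={{x1},{x3},{x1,x2},{x1,x3},{x1,x5},{x2,x3},{x3,x4},{x3,x5},{x1,x2,x5},{x2,x3,x4},{x3,x4,x5}}
  A123={{x1,x2},{x1,x3},{x1,x2,x5}} A124={{x1,x2},{x1,x3},{x1,x2,x5}} A125={{x1,x2},{x1,x3},{x1,x2,x5}} A134={{x3},{x1,x2},{x1,x3},{x2,x3},{x3,x4},{x3,x5},{x1,x2,x5},{x2,x3,x4},{x3,x4,x5}} A135={{x2},{x3},{x1,x2},{x1,x3},{x2,x3},{x2,x4},{x2,x5},{x3,x4},{x3,x5},{x1,x2,x5},{x2,x3,x4},{x3,x4,x5}} A145={{x3},{x1,x2},{x1,x3},{x2,x3},{x3,x4},{x3,x5},{x1,x2,x5},{x2,x3,x4},{x3,x4,x5}} A234={{x1,x2},{x1,x3},{x1,x5},{x1,x2,x5}} A235={{x1,x2},{x1,x3},{x1,x5},{x1,x2,x5}} A245={{x1},{x1,x2},{x1,x3},{x1,x5},{x1,x2,x5}} A345={{x3},{x1,x2},{x1,x3},{x1,x5},{x2,x3},{x3,x4},{x3,x5},{x1,x2,x5},{x2,x3,x4},{x3,x4,x5}}
  A1234={{x1,x2},{x1,x3},{x1,x2,x5}} A1235={{x1,x2},{x1,x3},{x1,x2,x5}} A1245={{x1,x2},{x1,x3},{x1,x2,x5}} A1345={{x3},{x1,x2},{x1,x3},{x2,x3},{x3,x4},{x3,x5},{x1,x2,x5},{x2,x3,x4},{x3,x4,x5}} A2345={{x1,x2},{x1,x3},{x1,x5},{x1,x2,x5}}
  A12345={{x1,x2},{x1,x3},{x1,x2,x5}}
C dims 5,10,10,5; δ0: rk 4, SNF 1^4; δ1: rk 6, SNF 1^6; δ2: rk 4, SNF 1^4
Ȟ^0 = (5 − 4) − 0 = 1, so Ȟ^0 ≅ Z
Ȟ^1 = (10 − 6) − 4 = 0, so Ȟ^1 ≅ 0
Ȟ^2 = (10 − 4) − 6 = 0, so Ȟ^2 ≅ 0


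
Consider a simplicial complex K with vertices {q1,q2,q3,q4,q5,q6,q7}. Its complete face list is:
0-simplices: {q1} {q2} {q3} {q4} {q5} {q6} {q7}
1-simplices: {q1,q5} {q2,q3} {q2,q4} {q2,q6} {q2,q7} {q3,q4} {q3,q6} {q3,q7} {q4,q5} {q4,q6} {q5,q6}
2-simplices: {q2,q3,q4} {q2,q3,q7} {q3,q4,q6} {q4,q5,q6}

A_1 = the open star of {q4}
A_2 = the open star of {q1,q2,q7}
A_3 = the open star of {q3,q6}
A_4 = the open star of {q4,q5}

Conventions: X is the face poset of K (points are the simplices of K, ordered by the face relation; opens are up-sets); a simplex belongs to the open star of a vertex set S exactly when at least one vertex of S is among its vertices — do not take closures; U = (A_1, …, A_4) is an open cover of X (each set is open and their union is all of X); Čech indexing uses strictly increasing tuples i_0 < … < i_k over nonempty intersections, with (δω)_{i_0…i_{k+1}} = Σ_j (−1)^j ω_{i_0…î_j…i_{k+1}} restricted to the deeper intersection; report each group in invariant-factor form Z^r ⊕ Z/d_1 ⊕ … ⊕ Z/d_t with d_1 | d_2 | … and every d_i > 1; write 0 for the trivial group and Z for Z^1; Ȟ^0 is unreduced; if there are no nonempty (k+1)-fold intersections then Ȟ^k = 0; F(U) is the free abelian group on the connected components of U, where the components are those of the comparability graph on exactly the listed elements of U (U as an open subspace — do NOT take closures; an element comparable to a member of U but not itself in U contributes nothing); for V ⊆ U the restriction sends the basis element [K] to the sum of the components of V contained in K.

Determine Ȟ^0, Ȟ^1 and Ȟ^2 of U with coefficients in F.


cover nerve:
  A1={{q4},{q2,q4},{q3,q4},{q4,q5},{q4,q6},{q2,q3,q4},{q3,q4,q6},{q4,q5,q6}} A2={{q1},{q2},{q7},{q1,q5},{q2,q3},{q2,q4},{q2,q6},{q2,q7},{q3,q7},{q2,q3,q4},{q2,q3,q7}} A3={{q3},{q6},{q2,q3},{q2,q6},{q3,q4},{q3,q6},{q3,q7},{q4,q6},{q5,q6},{q2,q3,q4},{q2,q3,q7},{q3,q4,q6},{q4,q5,q6}} A4={{q4},{q5},{q1,q5},{q2,q4},{q3,q4},{q4,q5},{q4,q6},{q5,q6},{q2,q3,q4},{q3,q4,q6},{q4,q5,q6}}
  A12={{q2,q4},{q2,q3,q4}} A13={{q3,q4},{q4,q6},{q2,q3,q4},{q3,q4,q6},{q4,q5,q6}} A14={{q4},{q2,q4},{q3,q4},{q4,q5},{q4,q6},{q2,q3,q4},{q3,q4,q6},{q4,q5,q6}} A23={{q2,q3},{q2,q6},{q3,q7},{q2,q3,q4},{q2,q3,q7}} A24={{q1,q5},{q2,q4},{q2,q3,q4}} A34={{q3,q4},{q4,q6},{q5,q6},{q2,q3,q4},{q3,q4,q6},{q4,q5,q6}}
  A123={{q2,q3,q4}} A124={{q2,q4},{q2,q3,q4}} A134={{q3,q4},{q4,q6},{q2,q3,q4},{q3,q4,q6},{q4,q5,q6}} A234={{q2,q3,q4}}
  A1234={{q2,q3,q4}}
components per intersection:
  A1: {{q4},{q2,q4},{q3,q4},{q4,q5},{q4,q6},{q2,q3,q4},{q3,q4,q6},{q4,q5,q6}}
  A2: {{q1},{q1,q5}} {{q2},{q7},{q2,q3},{q2,q4},{q2,q6},{q2,q7},{q3,q7},{q2,q3,q4},{q2,q3,q7}}
  A3: {{q3},{q6},{q2,q3},{q2,q6},{q3,q4},{q3,q6},{q3,q7},{q4,q6},{q5,q6},{q2,q3,q4},{q2,q3,q7},{q3,q4,q6},{q4,q5,q6}}
  A4: {{q4},{q5},{q1,q5},{q2,q4},{q3,q4},{q4,q5},{q4,q6},{q5,q6},{q2,q3,q4},{q3,q4,q6},{q4,q5,q6}}
  A12: {{q2,q4},{q2,q3,q4}}
  A13: {{q3,q4},{q4,q6},{q2,q3,q4},{q3,q4,q6},{q4,q5,q6}}
  A14: {{q4},{q2,q4},{q3,q4},{q4,q5},{q4,q6},{q2,q3,q4},{q3,q4,q6},{q4,q5,q6}}
  A23: {{q2,q3},{q3,q7},{q2,q3,q4},{q2,q3,q7}} {{q2,q6}}
  A24: {{q1,q5}} {{q2,q4},{q2,q3,q4}}
  A34: {{q3,q4},{q4,q6},{q5,q6},{q2,q3,q4},{q3,q4,q6},{q4,q5,q6}}
  A123: {{q2,q3,q4}}
  A124: {{q2,q4},{q2,q3,q4}}
  A134: {{q3,q4},{q4,q6},{q2,q3,q4},{q3,q4,q6},{q4,q5,q6}}
  A234: {{q2,q3,q4}}
  A1234: {{q2,q3,q4}}
C dims 5,8,4,1; δ0: rk 4, SNF 1^4; δ1: rk 3, SNF 1^3; δ2: rk 1, SNF 1^1
Ȟ^0: (5−4)−0=1 ⇒ Z
Ȟ^1: (8−3)−4=1 ⇒ Z
Ȟ^2: (4−1)−3=0 ⇒ 0

Ȟ^0(U;F) ≅ Z; Ȟ^1(U;F) ≅ Z; Ȟ^2(U;F) ≅ 0


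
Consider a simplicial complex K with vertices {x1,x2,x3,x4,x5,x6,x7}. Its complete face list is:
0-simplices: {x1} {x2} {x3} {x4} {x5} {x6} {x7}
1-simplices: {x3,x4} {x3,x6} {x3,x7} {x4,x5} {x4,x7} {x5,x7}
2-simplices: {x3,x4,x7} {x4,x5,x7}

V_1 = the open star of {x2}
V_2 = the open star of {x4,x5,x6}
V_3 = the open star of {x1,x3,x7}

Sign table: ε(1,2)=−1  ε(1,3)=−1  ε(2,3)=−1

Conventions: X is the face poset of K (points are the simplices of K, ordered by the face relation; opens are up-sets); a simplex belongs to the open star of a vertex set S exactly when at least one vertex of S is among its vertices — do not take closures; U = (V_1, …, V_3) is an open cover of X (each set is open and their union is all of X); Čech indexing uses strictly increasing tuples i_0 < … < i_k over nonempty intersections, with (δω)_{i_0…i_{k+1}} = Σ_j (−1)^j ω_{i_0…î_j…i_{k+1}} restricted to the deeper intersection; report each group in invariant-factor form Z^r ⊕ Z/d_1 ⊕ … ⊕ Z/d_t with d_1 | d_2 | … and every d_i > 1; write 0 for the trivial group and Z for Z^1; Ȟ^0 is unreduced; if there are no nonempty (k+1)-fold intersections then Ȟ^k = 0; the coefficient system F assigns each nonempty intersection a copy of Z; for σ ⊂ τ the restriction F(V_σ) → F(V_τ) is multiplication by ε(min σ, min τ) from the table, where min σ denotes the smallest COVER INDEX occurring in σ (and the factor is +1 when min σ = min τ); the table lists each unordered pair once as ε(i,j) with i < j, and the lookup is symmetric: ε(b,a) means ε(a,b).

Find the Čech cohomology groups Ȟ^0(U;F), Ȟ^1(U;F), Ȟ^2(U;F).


nerve of the cover:
  V1={{x2}} V2={{x4},{x5},{x6},{x3,x4},{x3,x6},{x4,x5},{x4,x7},{x5,x7},{x3,x4,x7},{x4,x5,x7}} V3={{x1},{x3},{x7},{x3,x4},{x3,x6},{x3,x7},{x4,x7},{x5,x7},{x3,x4,x7},{x4,x5,x7}}
  V23={{x3,x4},{x3,x6},{x4,x7},{x5,x7},{x3,x4,x7},{x4,x5,x7}}
C dims 3,1; δ0: rk 1, SNF 1^1
Ȟ^0 = (3 − 1) − 0 = 2, so Ȟ^0 ≅ Z^2
Ȟ^1 = (1 − 0) − 1 = 0, so Ȟ^1 ≅ 0
Ȟ^2 = (0 − 0) − 0 = 0, so Ȟ^2 ≅ 0

Ȟ^0 ≅ Z^2,  Ȟ^1 ≅ 0,  Ȟ^2 ≅ 0


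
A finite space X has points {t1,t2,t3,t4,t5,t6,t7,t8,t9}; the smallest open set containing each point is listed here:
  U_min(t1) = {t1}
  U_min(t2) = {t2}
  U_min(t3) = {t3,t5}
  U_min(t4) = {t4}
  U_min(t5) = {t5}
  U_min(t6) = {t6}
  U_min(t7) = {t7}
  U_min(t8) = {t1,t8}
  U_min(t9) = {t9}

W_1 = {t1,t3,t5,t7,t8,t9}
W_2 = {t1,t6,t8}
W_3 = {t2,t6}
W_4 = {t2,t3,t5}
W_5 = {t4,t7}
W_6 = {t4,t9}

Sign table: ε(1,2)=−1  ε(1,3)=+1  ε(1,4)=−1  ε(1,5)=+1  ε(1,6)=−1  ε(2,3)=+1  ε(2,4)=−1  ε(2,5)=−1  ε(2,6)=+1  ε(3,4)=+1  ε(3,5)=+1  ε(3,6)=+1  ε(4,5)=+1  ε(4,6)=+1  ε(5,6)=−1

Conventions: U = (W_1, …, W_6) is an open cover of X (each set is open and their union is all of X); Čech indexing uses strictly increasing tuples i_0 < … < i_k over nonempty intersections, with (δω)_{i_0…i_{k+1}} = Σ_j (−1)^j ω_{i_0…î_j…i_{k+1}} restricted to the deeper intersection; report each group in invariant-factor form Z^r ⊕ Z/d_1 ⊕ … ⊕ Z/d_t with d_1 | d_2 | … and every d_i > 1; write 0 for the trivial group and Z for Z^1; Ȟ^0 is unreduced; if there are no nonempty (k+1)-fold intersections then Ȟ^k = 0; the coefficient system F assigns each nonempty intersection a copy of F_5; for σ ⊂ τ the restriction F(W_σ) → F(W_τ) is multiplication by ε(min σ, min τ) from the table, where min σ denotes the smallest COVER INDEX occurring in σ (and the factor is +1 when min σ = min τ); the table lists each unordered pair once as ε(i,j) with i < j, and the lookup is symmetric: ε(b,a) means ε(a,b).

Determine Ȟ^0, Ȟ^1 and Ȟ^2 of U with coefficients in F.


Ȟ^0 ≅ Z/5,  Ȟ^1 ≅ Z/5 ⊕ Z/5,  Ȟ^2 ≅ 0

nonempty overlaps:
  W12={t1,t8} W14={t3,t5} W15={t7} W16={t9} W23={t6} W34={t2} W56={t4}
C dims 6,7; δ0: rk_F5 5
degree 0: 6−5−0 = 1 → Ȟ^0 ≅ Z/5
degree 1: 7−0−5 = 2 → Ȟ^1 ≅ Z/5 ⊕ Z/5
degree 2: 0−0−0 = 0 → Ȟ^2 ≅ 0


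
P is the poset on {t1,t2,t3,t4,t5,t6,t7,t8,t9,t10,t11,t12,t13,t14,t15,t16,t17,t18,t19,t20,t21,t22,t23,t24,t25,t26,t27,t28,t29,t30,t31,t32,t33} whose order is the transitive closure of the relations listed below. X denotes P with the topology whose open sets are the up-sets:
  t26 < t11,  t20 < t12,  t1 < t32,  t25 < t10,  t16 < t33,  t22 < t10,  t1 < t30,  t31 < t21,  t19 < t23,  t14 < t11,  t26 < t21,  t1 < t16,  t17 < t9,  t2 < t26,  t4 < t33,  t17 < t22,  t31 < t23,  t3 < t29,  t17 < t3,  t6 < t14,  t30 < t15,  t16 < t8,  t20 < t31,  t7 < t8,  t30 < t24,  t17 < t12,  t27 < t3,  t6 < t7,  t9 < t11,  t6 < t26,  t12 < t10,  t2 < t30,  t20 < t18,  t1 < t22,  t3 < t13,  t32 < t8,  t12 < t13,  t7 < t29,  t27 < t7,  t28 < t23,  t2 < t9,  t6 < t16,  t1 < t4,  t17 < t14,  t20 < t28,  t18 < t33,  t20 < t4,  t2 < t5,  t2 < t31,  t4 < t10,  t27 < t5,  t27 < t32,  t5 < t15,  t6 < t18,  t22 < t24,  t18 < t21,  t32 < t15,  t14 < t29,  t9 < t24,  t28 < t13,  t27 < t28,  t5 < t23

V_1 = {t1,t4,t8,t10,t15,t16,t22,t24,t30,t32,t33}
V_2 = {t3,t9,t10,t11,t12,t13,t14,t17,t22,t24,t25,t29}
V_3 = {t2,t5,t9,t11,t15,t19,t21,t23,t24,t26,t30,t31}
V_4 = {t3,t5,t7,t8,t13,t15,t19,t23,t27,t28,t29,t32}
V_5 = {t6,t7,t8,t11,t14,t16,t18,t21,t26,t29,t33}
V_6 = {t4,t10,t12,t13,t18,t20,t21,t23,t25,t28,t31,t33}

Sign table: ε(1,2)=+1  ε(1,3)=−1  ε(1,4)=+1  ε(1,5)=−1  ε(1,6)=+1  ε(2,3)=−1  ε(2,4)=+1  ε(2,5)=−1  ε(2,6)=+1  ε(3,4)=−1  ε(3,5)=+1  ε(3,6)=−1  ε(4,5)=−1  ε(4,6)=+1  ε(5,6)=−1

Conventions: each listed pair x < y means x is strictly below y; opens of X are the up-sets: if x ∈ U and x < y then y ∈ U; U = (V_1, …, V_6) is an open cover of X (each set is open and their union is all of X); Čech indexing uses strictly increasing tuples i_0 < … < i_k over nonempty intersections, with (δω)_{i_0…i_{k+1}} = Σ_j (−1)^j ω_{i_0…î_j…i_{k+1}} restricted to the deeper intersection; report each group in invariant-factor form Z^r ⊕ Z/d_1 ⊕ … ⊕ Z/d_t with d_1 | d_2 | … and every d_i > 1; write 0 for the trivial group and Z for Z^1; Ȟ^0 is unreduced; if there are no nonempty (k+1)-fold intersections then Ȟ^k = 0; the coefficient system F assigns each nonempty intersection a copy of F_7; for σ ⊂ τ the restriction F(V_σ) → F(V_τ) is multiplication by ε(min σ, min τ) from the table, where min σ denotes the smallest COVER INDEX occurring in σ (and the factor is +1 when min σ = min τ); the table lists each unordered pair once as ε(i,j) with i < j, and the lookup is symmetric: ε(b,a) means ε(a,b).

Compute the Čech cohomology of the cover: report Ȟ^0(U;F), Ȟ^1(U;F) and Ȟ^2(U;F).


Ȟ^0 = Z/7,  Ȟ^1 = 0,  Ȟ^2 = 0

nerve simplices:
  V12={t10,t22,t24} V13={t15,t24,t30} V14={t8,t15,t32} V15={t8,t16,t33} V16={t4,t10,t33} V23={t9,t11,t24} V24={t3,t13,t29} V25={t11,t14,t29} V26={t10,t12,t13,t25} V34={t5,t15,t19,t23} V35={t11,t21,t26} V36={t21,t23,t31} V45={t7,t8,t29} V46={t13,t23,t28} V56={t18,t21,t33}
  V123={t24} V126={t10} V134={t15} V145={t8} V156={t33} V235={t11} V245={t29} V246={t13} V346={t23} V356={t21}
C dims 6,15,10; δ0: rk_F7 5; δ1: rk_F7 10
degree 0: 6−5−0 = 1 → Ȟ^0 ≅ Z/7
degree 1: 15−10−5 = 0 → Ȟ^1 ≅ 0
degree 2: 10−0−10 = 0 → Ȟ^2 ≅ 0


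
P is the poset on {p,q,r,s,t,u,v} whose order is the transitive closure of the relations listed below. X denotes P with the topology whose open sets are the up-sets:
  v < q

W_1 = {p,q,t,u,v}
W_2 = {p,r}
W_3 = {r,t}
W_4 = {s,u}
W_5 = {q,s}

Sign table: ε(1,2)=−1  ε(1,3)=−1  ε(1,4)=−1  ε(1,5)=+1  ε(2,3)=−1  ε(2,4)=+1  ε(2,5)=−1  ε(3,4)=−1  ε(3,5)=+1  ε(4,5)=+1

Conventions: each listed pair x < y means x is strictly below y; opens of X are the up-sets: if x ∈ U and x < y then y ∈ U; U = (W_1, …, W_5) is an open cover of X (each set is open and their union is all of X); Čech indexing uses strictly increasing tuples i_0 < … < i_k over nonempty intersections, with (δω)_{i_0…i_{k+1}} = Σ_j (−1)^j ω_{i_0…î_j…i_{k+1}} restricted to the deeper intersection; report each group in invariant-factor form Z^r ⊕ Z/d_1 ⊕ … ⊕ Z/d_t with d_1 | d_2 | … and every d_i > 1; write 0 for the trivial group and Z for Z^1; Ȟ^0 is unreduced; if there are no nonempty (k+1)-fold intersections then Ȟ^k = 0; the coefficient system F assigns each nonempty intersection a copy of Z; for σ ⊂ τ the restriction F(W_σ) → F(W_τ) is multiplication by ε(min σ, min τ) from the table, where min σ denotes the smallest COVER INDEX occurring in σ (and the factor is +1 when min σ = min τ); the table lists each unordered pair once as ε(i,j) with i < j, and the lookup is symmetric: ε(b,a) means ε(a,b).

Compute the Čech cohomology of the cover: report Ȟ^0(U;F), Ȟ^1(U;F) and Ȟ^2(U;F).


intersection data:
  W12={p} W13={t} W14={u} W15={q} W23={r} W45={s}
C dims 5,6; δ0: rk 5, SNF 1^4·2
Ȟ^0 = (5 − 5) − 0 = 0, so Ȟ^0 ≅ 0
Ȟ^1 = (6 − 0) − 5 = 1 plus torsion [2], so Ȟ^1 ≅ Z ⊕ Z/2
Ȟ^2 = (0 − 0) − 0 = 0, so Ȟ^2 ≅ 0

Ȟ^0 ≅ 0, Ȟ^1 ≅ Z ⊕ Z/2, Ȟ^2 ≅ 0


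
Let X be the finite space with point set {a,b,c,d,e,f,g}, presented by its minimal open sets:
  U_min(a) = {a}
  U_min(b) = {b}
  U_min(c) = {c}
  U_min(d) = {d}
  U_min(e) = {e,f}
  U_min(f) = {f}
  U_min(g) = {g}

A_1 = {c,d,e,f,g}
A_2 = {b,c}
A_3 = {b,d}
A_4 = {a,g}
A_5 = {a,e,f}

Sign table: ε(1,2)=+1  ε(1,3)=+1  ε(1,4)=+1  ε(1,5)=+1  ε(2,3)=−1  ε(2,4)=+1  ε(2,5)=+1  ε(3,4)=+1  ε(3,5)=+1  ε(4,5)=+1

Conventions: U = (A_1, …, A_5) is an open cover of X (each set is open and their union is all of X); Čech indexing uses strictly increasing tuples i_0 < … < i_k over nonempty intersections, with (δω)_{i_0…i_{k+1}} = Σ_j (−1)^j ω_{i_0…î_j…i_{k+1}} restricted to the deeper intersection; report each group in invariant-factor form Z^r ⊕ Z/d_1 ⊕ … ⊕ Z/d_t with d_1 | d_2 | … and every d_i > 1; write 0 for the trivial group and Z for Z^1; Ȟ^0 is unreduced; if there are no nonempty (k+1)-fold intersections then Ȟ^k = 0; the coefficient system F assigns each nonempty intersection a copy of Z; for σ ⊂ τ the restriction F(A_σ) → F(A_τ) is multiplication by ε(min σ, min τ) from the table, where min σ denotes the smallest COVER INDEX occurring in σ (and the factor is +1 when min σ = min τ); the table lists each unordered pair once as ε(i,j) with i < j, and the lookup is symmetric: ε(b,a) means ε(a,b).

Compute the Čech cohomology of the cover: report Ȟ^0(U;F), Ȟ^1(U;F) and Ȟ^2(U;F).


cover nerve:
  A12={c} A13={d} A14={g} A15={e,f} A23={b} A45={a}
C dims 5,6; δ0: rk 5, SNF 1^4·2
Ȟ^0: (5−5)−0=0 ⇒ 0
Ȟ^1: (6−0)−5=1 plus torsion [2] ⇒ Z ⊕ Z/2
Ȟ^2: (0−0)−0=0 ⇒ 0

Ȟ^0 ≅ 0, Ȟ^1 ≅ Z ⊕ Z/2 and Ȟ^2 ≅ 0


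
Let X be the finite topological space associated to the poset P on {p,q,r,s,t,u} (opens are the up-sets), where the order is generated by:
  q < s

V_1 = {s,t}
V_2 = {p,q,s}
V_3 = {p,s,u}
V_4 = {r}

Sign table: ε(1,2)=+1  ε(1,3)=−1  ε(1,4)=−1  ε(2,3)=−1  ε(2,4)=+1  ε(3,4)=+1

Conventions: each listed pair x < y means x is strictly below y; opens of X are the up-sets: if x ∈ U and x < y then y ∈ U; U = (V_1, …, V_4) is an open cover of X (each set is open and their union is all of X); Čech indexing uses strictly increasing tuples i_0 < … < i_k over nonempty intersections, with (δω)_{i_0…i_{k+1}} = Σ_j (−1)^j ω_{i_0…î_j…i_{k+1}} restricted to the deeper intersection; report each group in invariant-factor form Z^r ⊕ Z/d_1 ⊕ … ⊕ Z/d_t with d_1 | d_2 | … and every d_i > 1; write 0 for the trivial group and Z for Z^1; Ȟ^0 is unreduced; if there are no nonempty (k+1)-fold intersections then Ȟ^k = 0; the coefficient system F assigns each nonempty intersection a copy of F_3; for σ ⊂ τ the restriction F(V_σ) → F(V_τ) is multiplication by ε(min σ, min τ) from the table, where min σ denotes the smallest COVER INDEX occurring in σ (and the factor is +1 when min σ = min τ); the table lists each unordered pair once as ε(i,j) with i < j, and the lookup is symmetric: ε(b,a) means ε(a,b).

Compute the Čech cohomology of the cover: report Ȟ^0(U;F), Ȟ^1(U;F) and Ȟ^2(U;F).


Ȟ^0 ≅ Z/3 ⊕ Z/3; Ȟ^1 ≅ 0; Ȟ^2 ≅ 0

nerve simplices:
  V12={s} V13={s} V23={p,s}
  V123={s}
C dims 4,3,1; δ0: rk_F3 2; δ1: rk_F3 1
degree 0: 4−2−0 = 2 → Ȟ^0 ≅ Z/3 ⊕ Z/3
degree 1: 3−1−2 = 0 → Ȟ^1 ≅ 0
degree 2: 1−0−1 = 0 → Ȟ^2 ≅ 0


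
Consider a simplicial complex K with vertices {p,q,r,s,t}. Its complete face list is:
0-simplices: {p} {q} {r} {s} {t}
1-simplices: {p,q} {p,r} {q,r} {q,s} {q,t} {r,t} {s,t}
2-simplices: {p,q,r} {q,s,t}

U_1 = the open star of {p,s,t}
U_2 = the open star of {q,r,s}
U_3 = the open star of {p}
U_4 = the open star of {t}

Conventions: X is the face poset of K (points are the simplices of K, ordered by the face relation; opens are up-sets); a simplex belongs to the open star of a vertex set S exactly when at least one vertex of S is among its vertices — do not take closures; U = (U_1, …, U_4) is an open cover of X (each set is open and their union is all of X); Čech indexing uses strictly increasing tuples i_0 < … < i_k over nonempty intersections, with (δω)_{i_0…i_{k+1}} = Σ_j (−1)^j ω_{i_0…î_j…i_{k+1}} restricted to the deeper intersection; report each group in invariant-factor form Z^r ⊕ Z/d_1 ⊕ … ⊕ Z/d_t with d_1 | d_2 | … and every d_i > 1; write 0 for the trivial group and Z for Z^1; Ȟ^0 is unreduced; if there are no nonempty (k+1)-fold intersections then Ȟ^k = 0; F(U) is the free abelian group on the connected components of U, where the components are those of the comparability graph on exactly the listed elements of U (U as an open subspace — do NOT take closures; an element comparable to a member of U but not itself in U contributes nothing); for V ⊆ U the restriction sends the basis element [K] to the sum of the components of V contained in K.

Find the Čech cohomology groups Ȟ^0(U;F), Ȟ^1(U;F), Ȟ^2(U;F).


nerve of the cover:
  U1={{p},{s},{t},{p,q},{p,r},{q,s},{q,t},{r,t},{s,t},{p,q,r},{q,s,t}} U2={{q},{r},{s},{p,q},{p,r},{q,r},{q,s},{q,t},{r,t},{s,t},{p,q,r},{q,s,t}} U3={{p},{p,q},{p,r},{p,q,r}} U4={{t},{q,t},{r,t},{s,t},{q,s,t}}
  U12={{s},{p,q},{p,r},{q,s},{q,t},{r,t},{s,t},{p,q,r},{q,s,t}} U13={{p},{p,q},{p,r},{p,q,r}} U14={{t},{q,t},{r,t},{s,t},{q,s,t}} U23={{p,q},{p,r},{p,q,r}} U24={{q,t},{r,t},{s,t},{q,s,t}}
  U123={{p,q},{p,r},{p,q,r}} U124={{q,t},{r,t},{s,t},{q,s,t}}
components per intersection:
  U1: {{p},{p,q},{p,r},{p,q,r}} {{s},{t},{q,s},{q,t},{r,t},{s,t},{q,s,t}}
  U2: {{q},{r},{s},{p,q},{p,r},{q,r},{q,s},{q,t},{r,t},{s,t},{p,q,r},{q,s,t}}
  U3: {{p},{p,q},{p,r},{p,q,r}}
  U4: {{t},{q,t},{r,t},{s,t},{q,s,t}}
  U12: {{s},{q,s},{q,t},{s,t},{q,s,t}} {{p,q},{p,r},{p,q,r}} {{r,t}}
  U13: {{p},{p,q},{p,r},{p,q,r}}
  U14: {{t},{q,t},{r,t},{s,t},{q,s,t}}
  U23: {{p,q},{p,r},{p,q,r}}
  U24: {{q,t},{s,t},{q,s,t}} {{r,t}}
  U123: {{p,q},{p,r},{p,q,r}}
  U124: {{q,t},{s,t},{q,s,t}} {{r,t}}
C dims 5,8,3; δ0: rk 4, SNF 1^4; δ1: rk 3, SNF 1^3
Ȟ^0 = (5 − 4) − 0 = 1, so Ȟ^0 ≅ Z
Ȟ^1 = (8 − 3) − 4 = 1, so Ȟ^1 ≅ Z
Ȟ^2 = (3 − 0) − 3 = 0, so Ȟ^2 ≅ 0

Ȟ^0 ≅ Z, Ȟ^1 ≅ Z and Ȟ^2 ≅ 0


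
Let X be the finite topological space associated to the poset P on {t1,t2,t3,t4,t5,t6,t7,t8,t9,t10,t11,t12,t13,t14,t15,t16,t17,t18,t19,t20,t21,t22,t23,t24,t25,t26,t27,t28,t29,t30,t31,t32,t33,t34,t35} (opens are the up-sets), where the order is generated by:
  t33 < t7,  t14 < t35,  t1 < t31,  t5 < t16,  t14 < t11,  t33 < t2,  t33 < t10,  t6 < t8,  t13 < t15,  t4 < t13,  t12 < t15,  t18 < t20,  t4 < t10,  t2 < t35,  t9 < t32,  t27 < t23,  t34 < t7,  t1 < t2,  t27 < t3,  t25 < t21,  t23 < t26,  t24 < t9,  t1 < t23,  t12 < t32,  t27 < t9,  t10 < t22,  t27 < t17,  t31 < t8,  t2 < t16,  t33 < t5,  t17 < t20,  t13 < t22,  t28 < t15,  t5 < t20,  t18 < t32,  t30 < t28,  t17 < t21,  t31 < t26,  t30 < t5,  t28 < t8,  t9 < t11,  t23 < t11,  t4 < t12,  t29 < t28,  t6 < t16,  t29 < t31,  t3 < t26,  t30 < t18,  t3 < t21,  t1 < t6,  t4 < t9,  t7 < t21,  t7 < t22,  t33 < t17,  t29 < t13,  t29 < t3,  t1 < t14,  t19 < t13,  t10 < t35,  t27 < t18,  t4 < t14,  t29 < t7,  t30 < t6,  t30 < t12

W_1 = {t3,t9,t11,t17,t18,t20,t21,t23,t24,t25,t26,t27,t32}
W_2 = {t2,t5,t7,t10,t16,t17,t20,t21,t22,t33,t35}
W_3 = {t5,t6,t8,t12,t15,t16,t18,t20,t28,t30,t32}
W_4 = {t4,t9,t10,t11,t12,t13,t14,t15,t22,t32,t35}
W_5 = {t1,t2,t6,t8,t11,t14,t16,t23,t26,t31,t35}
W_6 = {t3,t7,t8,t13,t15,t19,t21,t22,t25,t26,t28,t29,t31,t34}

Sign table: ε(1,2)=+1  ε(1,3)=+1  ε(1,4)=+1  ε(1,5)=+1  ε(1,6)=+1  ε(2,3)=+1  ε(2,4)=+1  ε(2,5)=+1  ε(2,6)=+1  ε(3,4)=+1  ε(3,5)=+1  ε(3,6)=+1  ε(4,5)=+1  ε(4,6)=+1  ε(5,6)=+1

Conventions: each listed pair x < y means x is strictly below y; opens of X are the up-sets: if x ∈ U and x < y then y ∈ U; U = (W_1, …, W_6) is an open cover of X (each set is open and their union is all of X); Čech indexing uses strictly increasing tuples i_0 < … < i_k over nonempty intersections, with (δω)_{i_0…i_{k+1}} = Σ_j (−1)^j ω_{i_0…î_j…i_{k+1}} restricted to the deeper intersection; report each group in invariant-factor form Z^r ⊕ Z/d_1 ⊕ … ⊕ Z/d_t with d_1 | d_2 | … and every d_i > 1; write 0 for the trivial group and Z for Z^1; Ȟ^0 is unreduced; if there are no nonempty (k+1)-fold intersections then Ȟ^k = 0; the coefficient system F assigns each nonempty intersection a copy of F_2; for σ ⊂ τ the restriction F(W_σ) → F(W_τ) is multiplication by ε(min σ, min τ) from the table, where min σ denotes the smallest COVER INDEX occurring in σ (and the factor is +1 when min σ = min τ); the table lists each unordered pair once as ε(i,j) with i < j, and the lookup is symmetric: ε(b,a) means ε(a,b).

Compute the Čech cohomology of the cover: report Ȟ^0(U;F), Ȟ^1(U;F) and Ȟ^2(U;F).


cover nerve:
  W12={t17,t20,t21} W13={t18,t20,t32} W14={t9,t11,t32} W15={t11,t23,t26} W16={t3,t21,t25,t26} W23={t5,t16,t20} W24={t10,t22,t35} W25={t2,t16,t35} W26={t7,t21,t22} W34={t12,t15,t32} W35={t6,t8,t16} W36={t8,t15,t28} W45={t11,t14,t35} W46={t13,t15,t22} W56={t8,t26,t31}
  W123={t20} W126={t21} W134={t32} W145={t11} W156={t26} W235={t16} W245={t35} W246={t22} W346={t15} W356={t8}
C dims 6,15,10; δ0: rk_F2 5; δ1: rk_F2 9
Ȟ^0: (6−5)−0=1 ⇒ Z/2
Ȟ^1: (15−9)−5=1 ⇒ Z/2
Ȟ^2: (10−0)−9=1 ⇒ Z/2

Ȟ^0 = Z/2, Ȟ^1 = Z/2, Ȟ^2 = Z/2


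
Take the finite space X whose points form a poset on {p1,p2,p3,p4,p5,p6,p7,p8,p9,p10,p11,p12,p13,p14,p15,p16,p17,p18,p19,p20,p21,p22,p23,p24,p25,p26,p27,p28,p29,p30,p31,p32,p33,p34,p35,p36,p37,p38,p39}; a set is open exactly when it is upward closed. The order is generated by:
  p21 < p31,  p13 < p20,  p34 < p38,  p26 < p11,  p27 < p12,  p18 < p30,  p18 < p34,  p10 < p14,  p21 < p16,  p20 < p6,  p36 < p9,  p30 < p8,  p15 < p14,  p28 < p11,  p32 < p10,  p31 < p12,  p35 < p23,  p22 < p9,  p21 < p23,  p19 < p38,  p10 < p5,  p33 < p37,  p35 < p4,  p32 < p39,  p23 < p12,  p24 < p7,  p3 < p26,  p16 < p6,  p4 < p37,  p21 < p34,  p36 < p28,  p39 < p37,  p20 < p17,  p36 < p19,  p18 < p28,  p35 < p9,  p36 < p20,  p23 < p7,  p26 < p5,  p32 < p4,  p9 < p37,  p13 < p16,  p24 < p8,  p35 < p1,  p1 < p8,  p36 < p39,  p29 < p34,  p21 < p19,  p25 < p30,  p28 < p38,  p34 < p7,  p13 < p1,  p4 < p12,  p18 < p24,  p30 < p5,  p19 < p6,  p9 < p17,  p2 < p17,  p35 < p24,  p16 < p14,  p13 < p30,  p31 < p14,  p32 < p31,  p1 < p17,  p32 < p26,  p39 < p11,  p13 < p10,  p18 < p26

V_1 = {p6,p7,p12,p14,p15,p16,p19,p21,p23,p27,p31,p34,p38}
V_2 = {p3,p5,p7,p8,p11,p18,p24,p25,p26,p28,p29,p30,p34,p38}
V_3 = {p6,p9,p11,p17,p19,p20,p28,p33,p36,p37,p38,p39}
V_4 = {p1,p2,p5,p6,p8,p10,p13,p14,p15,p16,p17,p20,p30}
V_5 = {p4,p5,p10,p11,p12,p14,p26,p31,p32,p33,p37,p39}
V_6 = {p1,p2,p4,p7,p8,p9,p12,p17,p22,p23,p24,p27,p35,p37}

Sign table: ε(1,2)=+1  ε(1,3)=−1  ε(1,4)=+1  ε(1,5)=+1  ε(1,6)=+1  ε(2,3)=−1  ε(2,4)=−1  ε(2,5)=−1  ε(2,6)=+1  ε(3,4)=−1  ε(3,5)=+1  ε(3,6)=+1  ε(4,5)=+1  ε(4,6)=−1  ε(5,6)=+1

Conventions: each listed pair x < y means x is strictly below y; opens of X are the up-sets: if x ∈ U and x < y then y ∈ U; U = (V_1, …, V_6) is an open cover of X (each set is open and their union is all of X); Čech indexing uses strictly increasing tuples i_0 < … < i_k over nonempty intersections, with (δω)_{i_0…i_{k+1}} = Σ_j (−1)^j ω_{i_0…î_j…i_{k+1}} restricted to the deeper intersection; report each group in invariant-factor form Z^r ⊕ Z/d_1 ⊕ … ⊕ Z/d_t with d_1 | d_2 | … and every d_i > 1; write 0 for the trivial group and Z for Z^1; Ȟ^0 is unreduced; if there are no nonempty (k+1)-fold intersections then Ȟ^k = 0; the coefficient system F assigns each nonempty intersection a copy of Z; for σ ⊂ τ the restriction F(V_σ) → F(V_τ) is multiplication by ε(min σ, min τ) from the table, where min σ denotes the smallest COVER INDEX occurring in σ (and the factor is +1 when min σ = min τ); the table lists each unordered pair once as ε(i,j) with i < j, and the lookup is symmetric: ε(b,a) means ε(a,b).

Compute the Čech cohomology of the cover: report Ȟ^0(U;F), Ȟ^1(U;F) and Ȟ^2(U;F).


cover nerve:
  V12={p7,p34,p38} V13={p6,p19,p38} V14={p6,p14,p15,p16} V15={p12,p14,p31} V16={p7,p12,p23,p27} V23={p11,p28,p38} V24={p5,p8,p30} V25={p5,p11,p26} V26={p7,p8,p24} V34={p6,p17,p20} V35={p11,p33,p37,p39} V36={p9,p17,p37} V45={p5,p10,p14} V46={p1,p2,p8,p17} V56={p4,p12,p37}
  V123={p38} V126={p7} V134={p6} V145={p14} V156={p12} V235={p11} V245={p5} V246={p8} V346={p17} V356={p37}
C dims 6,15,10; δ0: rk 6, SNF 1^5·2; δ1: rk 9, SNF 1^9
Ȟ^0: (6−6)−0=0 ⇒ 0
Ȟ^1: (15−9)−6=0 plus torsion [2] ⇒ Z/2
Ȟ^2: (10−0)−9=1 ⇒ Z

Ȟ^0(U;F) ≅ 0,  Ȟ^1(U;F) ≅ Z/2,  Ȟ^2(U;F) ≅ Z


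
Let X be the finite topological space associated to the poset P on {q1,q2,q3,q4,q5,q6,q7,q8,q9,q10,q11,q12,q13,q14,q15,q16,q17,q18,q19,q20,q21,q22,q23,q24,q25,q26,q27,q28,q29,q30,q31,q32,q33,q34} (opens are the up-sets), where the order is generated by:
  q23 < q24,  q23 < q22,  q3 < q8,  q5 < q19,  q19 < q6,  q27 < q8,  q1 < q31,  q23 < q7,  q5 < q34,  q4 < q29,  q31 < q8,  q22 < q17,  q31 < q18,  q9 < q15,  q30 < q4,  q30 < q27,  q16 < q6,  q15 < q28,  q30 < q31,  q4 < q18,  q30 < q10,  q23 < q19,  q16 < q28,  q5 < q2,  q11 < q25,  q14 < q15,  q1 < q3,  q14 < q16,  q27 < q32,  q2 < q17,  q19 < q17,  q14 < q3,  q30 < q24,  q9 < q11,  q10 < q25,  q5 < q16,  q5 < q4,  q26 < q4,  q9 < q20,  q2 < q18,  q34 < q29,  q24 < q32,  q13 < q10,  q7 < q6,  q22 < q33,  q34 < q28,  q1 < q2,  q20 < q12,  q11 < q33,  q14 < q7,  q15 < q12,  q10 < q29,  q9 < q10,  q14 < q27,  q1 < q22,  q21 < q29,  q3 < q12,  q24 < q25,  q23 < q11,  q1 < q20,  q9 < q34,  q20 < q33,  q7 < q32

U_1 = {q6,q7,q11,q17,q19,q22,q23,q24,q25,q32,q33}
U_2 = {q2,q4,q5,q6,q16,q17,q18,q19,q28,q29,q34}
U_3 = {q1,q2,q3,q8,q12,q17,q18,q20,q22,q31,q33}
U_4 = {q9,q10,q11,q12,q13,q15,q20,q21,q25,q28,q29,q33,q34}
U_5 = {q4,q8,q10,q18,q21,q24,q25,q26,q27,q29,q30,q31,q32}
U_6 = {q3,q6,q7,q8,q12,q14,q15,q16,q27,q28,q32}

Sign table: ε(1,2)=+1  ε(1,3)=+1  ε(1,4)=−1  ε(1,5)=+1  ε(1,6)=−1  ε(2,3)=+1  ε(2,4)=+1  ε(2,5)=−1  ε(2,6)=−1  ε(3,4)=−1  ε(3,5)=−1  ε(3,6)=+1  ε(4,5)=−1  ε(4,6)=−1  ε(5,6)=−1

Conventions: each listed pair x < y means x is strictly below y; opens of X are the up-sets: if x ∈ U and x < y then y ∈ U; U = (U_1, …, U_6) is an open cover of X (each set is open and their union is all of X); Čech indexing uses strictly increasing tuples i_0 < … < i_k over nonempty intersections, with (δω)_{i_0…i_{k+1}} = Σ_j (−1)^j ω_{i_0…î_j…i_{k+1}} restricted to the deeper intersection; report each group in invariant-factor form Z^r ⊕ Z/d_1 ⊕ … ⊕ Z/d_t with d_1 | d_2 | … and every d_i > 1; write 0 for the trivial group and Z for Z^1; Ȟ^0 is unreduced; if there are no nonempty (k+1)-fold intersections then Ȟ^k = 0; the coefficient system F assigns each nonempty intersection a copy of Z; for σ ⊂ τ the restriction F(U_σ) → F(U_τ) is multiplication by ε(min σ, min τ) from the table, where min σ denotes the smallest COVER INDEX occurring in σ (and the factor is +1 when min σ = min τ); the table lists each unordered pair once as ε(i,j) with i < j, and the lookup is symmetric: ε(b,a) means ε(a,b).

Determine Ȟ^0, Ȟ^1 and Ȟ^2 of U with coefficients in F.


Ȟ^0 = 0; Ȟ^1 = Z/2; Ȟ^2 = Z

nonempty overlaps:
  U12={q6,q17,q19} U13={q17,q22,q33} U14={q11,q25,q33} U15={q24,q25,q32} U16={q6,q7,q32} U23={q2,q17,q18} U24={q28,q29,q34} U25={q4,q18,q29} U26={q6,q16,q28} U34={q12,q20,q33} U35={q8,q18,q31} U36={q3,q8,q12} U45={q10,q21,q25,q29} U46={q12,q15,q28} U56={q8,q27,q32}
  U123={q17} U126={q6} U134={q33} U145={q25} U156={q32} U235={q18} U245={q29} U246={q28} U346={q12} U356={q8}
C dims 6,15,10; δ0: rk 6, SNF 1^5·2; δ1: rk 9, SNF 1^9
degree 0: 6−6−0 = 0 → Ȟ^0 ≅ 0
degree 1: 15−9−6 = 0 plus torsion [2] → Ȟ^1 ≅ Z/2
degree 2: 10−0−9 = 1 → Ȟ^2 ≅ Z


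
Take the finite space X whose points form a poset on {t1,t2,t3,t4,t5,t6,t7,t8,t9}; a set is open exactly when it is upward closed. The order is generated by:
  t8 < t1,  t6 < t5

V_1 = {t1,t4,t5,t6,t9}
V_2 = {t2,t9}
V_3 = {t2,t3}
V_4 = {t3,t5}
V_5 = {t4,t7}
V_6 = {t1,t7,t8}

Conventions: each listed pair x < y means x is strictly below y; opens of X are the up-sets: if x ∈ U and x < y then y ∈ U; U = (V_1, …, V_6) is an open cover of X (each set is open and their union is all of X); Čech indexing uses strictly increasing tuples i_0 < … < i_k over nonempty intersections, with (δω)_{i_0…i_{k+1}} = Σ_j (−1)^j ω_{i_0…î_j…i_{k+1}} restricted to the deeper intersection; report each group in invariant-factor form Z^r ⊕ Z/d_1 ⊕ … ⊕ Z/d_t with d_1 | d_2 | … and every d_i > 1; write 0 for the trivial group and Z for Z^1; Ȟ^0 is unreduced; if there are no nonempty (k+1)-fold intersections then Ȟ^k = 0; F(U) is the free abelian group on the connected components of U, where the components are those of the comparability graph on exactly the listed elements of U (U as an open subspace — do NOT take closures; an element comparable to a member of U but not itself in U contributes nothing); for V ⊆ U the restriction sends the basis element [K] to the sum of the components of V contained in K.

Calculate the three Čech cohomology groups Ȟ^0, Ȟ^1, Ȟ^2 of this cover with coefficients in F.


Ȟ^0(U;F) ≅ Z^7,  Ȟ^1(U;F) ≅ 0,  Ȟ^2(U;F) ≅ 0

nerve simplices:
  V12={t9} V14={t5} V15={t4} V16={t1} V23={t2} V34={t3} V56={t7}
components per intersection:
  V1: {t1} {t4} {t5,t6} {t9}
  V2: {t2} {t9}
  V3: {t2} {t3}
  V4: {t3} {t5}
  V5: {t4} {t7}
  V6: {t1,t8} {t7}
  V12: {t9}
  V14: {t5}
  V15: {t4}
  V16: {t1}
  V23: {t2}
  V34: {t3}
  V56: {t7}
C dims 14,7; δ0: rk 7, SNF 1^7
degree 0: 14−7−0 = 7 → Ȟ^0 ≅ Z^7
degree 1: 7−0−7 = 0 → Ȟ^1 ≅ 0
degree 2: 0−0−0 = 0 → Ȟ^2 ≅ 0


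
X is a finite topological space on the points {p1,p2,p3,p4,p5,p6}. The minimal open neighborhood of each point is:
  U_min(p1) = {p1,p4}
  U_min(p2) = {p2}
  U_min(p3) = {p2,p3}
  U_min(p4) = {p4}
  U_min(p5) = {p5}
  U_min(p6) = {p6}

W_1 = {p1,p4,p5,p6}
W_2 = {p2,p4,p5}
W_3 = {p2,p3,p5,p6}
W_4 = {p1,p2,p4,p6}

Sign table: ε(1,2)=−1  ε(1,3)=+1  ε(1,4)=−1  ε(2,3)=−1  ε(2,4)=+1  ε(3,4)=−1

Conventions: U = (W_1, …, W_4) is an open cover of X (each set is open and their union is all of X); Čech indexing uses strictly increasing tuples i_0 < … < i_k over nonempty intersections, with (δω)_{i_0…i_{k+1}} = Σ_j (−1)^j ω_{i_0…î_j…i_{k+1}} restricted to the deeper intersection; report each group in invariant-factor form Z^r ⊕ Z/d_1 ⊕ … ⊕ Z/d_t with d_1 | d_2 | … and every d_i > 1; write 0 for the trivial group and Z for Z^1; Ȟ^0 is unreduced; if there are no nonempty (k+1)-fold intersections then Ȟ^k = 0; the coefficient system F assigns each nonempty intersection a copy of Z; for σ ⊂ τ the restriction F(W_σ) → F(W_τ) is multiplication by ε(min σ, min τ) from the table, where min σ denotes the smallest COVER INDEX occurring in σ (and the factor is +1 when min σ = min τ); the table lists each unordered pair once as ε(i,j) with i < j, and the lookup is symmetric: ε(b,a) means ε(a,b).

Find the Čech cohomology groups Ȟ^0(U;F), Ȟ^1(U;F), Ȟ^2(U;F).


nerve simplices:
  W12={p4,p5} W13={p5,p6} W14={p1,p4,p6} W23={p2,p5} W24={p2,p4} W34={p2,p6}
  W123={p5} W124={p4} W134={p6} W234={p2}
C dims 4,6,4; δ0: rk 3, SNF 1^3; δ1: rk 3, SNF 1^3
degree 0: 4−3−0 = 1 → Ȟ^0 ≅ Z
degree 1: 6−3−3 = 0 → Ȟ^1 ≅ 0
degree 2: 4−0−3 = 1 → Ȟ^2 ≅ Z

Ȟ^0(U;F) ≅ Z,  Ȟ^1(U;F) ≅ 0,  Ȟ^2(U;F) ≅ Z


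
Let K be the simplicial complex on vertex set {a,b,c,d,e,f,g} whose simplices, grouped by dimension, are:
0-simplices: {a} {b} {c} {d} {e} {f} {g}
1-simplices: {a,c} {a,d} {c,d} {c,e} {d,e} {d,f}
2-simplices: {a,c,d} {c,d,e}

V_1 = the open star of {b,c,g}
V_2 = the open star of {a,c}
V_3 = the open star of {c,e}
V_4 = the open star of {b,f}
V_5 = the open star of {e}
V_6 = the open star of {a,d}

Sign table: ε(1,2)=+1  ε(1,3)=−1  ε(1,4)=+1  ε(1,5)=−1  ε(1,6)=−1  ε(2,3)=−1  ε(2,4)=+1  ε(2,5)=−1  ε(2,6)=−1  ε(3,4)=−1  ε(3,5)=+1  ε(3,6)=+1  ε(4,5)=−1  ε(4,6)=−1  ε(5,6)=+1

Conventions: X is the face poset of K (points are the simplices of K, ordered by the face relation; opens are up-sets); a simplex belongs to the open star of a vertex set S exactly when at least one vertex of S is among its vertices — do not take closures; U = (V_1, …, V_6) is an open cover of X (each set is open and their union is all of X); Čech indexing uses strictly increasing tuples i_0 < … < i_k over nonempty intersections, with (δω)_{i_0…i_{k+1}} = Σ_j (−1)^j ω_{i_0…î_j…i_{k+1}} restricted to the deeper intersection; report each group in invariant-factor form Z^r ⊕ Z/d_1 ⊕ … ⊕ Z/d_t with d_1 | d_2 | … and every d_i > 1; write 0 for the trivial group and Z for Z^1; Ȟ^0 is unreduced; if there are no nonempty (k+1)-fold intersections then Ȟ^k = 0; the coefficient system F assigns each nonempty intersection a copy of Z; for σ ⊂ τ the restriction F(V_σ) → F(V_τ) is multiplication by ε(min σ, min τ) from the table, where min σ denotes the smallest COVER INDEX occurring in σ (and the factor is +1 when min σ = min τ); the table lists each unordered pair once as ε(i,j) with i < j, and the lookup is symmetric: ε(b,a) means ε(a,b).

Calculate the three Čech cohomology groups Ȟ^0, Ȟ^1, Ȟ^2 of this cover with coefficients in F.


Ȟ^0(U;F) ≅ Z, Ȟ^1(U;F) ≅ Z, Ȟ^2(U;F) ≅ 0

nerve simplices:
  V1={{b},{c},{g},{a,c},{c,d},{c,e},{a,c,d},{c,d,e}} V2={{a},{c},{a,c},{a,d},{c,d},{c,e},{a,c,d},{c,d,e}} V3={{c},{e},{a,c},{c,d},{c,e},{d,e},{a,c,d},{c,d,e}} V4={{b},{f},{d,f}} V5={{e},{c,e},{d,e},{c,d,e}} V6={{a},{d},{a,c},{a,d},{c,d},{d,e},{d,f},{a,c,d},{c,d,e}}
  V12={{c},{a,c},{c,d},{c,e},{a,c,d},{c,d,e}} V13={{c},{a,c},{c,d},{c,e},{a,c,d},{c,d,e}} V14={{b}} V15={{c,e},{c,d,e}} V16={{a,c},{c,d},{a,c,d},{c,d,e}} V23={{c},{a,c},{c,d},{c,e},{a,c,d},{c,d,e}} V25={{c,e},{c,d,e}} V26={{a},{a,c},{a,d},{c,d},{a,c,d},{c,d,e}} V35={{e},{c,e},{d,e},{c,d,e}} V36={{a,c},{c,d},{d,e},{a,c,d},{c,d,e}} V46={{d,f}} V56={{d,e},{c,d,e}}
  V123={{c},{a,c},{c,d},{c,e},{a,c,d},{c,d,e}} V125={{c,e},{c,d,e}} V126={{a,c},{c,d},{a,c,d},{c,d,e}} V135={{c,e},{c,d,e}} V136={{a,c},{c,d},{a,c,d},{c,d,e}} V156={{c,d,e}} V235={{c,e},{c,d,e}} V236={{a,c},{c,d},{a,c,d},{c,d,e}} V256={{c,d,e}} V356={{d,e},{c,d,e}}
  V1235={{c,e},{c,d,e}} V1236={{a,c},{c,d},{a,c,d},{c,d,e}} V1256={{c,d,e}} V1356={{c,d,e}} V2356={{c,d,e}}
  V12356={{c,d,e}}
C dims 6,12,10,5; δ0: rk 5, SNF 1^5; δ1: rk 6, SNF 1^6; δ2: rk 4, SNF 1^4
degree 0: 6−5−0 = 1 → Ȟ^0 ≅ Z
degree 1: 12−6−5 = 1 → Ȟ^1 ≅ Z
degree 2: 10−4−6 = 0 → Ȟ^2 ≅ 0


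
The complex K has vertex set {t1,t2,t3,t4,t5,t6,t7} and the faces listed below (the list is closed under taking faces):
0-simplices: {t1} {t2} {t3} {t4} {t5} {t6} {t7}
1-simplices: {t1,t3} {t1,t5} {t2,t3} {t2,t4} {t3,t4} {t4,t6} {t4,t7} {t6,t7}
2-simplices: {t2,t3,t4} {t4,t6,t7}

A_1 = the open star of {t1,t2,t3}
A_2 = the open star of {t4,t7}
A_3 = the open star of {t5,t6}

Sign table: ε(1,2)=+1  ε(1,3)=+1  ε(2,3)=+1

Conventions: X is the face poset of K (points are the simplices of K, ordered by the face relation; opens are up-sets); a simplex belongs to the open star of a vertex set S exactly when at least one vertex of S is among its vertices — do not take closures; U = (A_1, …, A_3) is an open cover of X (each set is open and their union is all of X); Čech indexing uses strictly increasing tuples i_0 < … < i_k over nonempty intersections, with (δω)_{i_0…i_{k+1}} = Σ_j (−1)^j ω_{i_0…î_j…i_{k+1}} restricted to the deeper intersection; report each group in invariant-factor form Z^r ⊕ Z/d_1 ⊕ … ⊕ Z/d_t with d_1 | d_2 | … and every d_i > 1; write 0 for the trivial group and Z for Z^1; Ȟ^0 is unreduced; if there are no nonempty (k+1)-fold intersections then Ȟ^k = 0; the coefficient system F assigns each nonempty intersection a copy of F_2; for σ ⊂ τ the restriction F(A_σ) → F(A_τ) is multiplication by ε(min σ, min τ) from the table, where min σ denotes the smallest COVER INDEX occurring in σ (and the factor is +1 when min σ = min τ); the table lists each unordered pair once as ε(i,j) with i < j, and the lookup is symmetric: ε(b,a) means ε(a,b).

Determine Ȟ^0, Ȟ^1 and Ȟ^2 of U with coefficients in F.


Ȟ^0 = Z/2,  Ȟ^1 = Z/2,  Ȟ^2 = 0

intersection data:
  A1={{t1},{t2},{t3},{t1,t3},{t1,t5},{t2,t3},{t2,t4},{t3,t4},{t2,t3,t4}} A2={{t4},{t7},{t2,t4},{t3,t4},{t4,t6},{t4,t7},{t6,t7},{t2,t3,t4},{t4,t6,t7}} A3={{t5},{t6},{t1,t5},{t4,t6},{t6,t7},{t4,t6,t7}}
  A12={{t2,t4},{t3,t4},{t2,t3,t4}} A13={{t1,t5}} A23={{t4,t6},{t6,t7},{t4,t6,t7}}
C dims 3,3; δ0: rk_F2 2
Ȟ^0 = (3 − 2) − 0 = 1, so Ȟ^0 ≅ Z/2
Ȟ^1 = (3 − 0) − 2 = 1, so Ȟ^1 ≅ Z/2
Ȟ^2 = (0 − 0) − 0 = 0, so Ȟ^2 ≅ 0
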